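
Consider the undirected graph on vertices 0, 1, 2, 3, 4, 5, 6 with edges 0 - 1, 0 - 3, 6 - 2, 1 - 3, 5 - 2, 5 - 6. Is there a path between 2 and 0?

No

The component containing 2 is {2, 5, 6}, and 0 is not in it.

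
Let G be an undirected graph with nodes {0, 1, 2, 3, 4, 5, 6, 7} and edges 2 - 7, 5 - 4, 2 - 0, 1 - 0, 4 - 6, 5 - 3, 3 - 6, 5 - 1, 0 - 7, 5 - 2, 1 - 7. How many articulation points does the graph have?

Removing 5 increases the component count from 1 to 2, so 5 is a cut vertex.
By contrast removing 6 leaves 1 component; it is not a cut vertex. No other vertex is a cut vertex either.

1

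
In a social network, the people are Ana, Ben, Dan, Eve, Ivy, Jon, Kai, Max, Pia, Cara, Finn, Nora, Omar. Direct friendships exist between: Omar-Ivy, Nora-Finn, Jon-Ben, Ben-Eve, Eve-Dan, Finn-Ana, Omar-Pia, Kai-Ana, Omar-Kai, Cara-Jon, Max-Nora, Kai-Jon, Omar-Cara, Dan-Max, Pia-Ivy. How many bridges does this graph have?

The edges on the cycle Omar-Pia-Ivy-Omar are not bridges since each lies on that cycle.
Every edge lies on some cycle, so there are no bridges.

0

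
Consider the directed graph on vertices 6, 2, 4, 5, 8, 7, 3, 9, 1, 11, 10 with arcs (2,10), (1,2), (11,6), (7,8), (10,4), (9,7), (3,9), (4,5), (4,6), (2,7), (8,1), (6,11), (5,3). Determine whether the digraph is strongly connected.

No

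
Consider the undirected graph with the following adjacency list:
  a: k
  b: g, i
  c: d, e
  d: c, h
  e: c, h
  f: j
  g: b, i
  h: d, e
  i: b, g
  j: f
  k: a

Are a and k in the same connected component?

Yes

From a we can reach a, k, which includes k.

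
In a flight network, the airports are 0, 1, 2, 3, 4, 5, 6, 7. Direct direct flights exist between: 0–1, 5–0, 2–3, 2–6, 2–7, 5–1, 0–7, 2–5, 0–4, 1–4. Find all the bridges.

2-3, 2-6

The edges on the cycle 5-0-4-1-5 are not bridges since each lies on that cycle.
But removing 2–6 disconnects 2 from 6; removing 2–3 disconnects 2 from 3 — these are bridges.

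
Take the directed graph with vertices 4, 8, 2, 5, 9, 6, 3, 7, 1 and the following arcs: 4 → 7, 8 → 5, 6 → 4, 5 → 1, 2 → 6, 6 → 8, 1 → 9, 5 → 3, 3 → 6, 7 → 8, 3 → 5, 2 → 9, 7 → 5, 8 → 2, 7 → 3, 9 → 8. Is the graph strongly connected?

From 5 we can reach every vertex (1, 2, 3, 4, 5, 6, 7, 8, 9), and every vertex can reach 5 (1, 2, 3, 4, 5, 6, 7, 8, 9). So the whole graph is one strongly connected component.

Yes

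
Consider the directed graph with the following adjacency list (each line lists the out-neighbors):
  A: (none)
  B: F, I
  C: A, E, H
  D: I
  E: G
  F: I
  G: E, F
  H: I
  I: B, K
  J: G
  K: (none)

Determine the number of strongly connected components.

{B, F, I} are all mutually reachable — one SCC of size 3.
{E, G} are all mutually reachable — one SCC of size 2.
{C} is an SCC by itself.
{D} is an SCC by itself.
{J} is an SCC by itself.
(and 3 more singleton SCCs)
That gives 8 strongly connected components.

8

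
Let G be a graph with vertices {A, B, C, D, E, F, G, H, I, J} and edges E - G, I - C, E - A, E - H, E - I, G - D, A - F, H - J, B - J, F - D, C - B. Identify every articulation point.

E

Removing E increases the component count from 1 to 2, so E is a cut vertex.
By contrast removing A leaves 1 component; it is not a cut vertex. No other vertex is a cut vertex either.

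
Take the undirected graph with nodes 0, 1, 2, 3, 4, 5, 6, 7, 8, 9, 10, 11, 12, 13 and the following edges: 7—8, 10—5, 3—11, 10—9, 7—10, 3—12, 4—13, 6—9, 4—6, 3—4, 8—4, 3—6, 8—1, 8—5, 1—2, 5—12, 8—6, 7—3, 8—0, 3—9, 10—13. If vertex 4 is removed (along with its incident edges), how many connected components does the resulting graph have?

1

With 4 gone, the remaining components are: {0, 1, 2, 3, 5, 6, 7, 8, 9, 10, 11, 12, 13}.
That is 1 component.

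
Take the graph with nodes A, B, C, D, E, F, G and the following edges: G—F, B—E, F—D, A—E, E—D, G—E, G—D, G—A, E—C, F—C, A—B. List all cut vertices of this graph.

none

Removing F, for instance, still leaves 1 component. No single vertex removal increases the component count — the graph has no articulation points.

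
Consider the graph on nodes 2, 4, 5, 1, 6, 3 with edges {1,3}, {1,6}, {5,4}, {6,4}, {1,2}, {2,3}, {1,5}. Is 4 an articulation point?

Deleting 4 leaves 1 component (was 1) (its neighbors 5, 6 remain connected to each other), so 4 is not a cut vertex.

No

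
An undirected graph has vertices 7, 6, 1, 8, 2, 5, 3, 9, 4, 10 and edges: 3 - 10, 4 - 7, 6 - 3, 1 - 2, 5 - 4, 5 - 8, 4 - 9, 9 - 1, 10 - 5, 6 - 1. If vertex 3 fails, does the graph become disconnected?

No

Deleting 3 leaves 1 component (was 1) (its neighbors 6, 10 remain connected to each other), so 3 is not a cut vertex.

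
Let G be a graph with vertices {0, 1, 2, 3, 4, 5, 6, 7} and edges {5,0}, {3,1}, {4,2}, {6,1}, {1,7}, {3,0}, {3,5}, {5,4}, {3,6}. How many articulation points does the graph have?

4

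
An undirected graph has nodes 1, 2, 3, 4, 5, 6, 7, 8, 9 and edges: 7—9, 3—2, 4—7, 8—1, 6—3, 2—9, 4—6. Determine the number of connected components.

5 is isolated — a component by itself.
Starting from 1 we can reach 1, 8. That is one component of size 2.
Starting from 2 we can reach 2, 3, 4, 6, 7, 9. That is one component of size 6.
Total: 3 components.

3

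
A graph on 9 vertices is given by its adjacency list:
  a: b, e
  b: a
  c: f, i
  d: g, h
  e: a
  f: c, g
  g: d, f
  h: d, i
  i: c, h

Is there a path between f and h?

From f we can reach c, d, f, g, h, i, which includes h.

Yes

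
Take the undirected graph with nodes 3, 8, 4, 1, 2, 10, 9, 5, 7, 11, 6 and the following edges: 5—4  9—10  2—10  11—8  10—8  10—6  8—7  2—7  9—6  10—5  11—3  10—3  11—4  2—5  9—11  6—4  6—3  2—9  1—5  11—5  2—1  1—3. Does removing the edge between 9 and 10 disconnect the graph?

No

After removing 9—10, the path 9-2-10 still connects them, so the edge is not a bridge.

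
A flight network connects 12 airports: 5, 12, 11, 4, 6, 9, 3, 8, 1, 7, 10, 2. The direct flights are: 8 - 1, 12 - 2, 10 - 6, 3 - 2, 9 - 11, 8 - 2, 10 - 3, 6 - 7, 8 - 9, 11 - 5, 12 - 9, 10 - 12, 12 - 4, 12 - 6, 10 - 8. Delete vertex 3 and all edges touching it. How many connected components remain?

1

With 3 gone, the remaining components are: {1, 2, 4, 5, 6, 7, 8, 9, 10, 11, 12}.
That is 1 component.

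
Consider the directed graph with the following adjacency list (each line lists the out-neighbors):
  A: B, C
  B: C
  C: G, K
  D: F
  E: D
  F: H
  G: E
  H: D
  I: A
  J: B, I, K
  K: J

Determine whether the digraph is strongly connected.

No

There is no directed path from E to A, so the graph is not strongly connected.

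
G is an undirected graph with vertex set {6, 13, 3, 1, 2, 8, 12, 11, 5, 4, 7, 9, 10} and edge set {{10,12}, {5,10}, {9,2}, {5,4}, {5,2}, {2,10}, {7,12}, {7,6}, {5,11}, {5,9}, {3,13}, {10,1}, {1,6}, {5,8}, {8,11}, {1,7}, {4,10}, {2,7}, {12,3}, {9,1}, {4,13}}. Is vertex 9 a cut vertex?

No

Deleting 9 leaves 1 component (was 1) (its neighbors 1, 2, 5 remain connected to each other), so 9 is not a cut vertex.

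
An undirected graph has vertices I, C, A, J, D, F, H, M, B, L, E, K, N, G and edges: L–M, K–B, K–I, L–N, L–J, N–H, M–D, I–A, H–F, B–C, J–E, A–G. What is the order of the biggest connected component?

Starting from A we can reach A, B, C, G, I, K. That is one component of size 6.
Starting from D we can reach D, E, F, H, J, L, M, N. That is one component of size 8.
The largest has 8 vertices.

8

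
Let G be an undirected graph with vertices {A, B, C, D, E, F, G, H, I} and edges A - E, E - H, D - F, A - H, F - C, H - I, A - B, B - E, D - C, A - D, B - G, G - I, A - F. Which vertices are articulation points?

A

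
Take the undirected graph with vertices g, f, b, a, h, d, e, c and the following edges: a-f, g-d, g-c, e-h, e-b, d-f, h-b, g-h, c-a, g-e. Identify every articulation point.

g

Removing g increases the component count from 1 to 2, so g is a cut vertex.
By contrast removing h leaves 1 component; it is not a cut vertex. No other vertex is a cut vertex either.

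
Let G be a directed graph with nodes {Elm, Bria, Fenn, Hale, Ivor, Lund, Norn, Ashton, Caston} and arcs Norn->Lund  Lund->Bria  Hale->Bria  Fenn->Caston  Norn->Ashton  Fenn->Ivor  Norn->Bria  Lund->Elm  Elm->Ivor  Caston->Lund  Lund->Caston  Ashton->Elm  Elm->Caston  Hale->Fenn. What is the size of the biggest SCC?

3

{Elm, Lund, Caston} are all mutually reachable — one SCC of size 3.
{Ashton} is an SCC by itself.
{Fenn} is an SCC by itself.
{Norn} is an SCC by itself.
{Hale} is an SCC by itself.
(and 2 more singleton SCCs)
The largest has 3 vertices.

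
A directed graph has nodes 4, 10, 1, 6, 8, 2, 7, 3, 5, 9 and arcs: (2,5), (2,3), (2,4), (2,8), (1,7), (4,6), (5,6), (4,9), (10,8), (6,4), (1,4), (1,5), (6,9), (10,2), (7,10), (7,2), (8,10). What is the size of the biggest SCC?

3

{2, 8, 10} are all mutually reachable — one SCC of size 3.
{4, 6} are all mutually reachable — one SCC of size 2.
{7} is an SCC by itself.
{9} is an SCC by itself.
{3} is an SCC by itself.
(and 2 more singleton SCCs)
The largest has 3 vertices.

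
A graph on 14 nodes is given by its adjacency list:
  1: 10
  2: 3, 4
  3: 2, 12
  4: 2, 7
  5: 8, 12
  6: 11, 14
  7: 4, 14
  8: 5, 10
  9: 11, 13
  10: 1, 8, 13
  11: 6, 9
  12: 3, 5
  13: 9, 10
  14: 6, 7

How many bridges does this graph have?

The edges on the cycle 14-7-4-2-3-12-5-8-10-13-9-11-6-14 are not bridges since each lies on that cycle.
But removing 10-1 disconnects 10 from 1 — this is a bridge.

1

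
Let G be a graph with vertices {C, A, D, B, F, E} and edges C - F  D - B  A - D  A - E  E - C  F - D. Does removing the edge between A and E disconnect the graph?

No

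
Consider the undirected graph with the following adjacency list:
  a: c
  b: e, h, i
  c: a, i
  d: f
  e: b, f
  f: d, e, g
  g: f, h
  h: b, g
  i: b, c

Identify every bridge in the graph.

The edges on the cycle g-f-e-b-h-g are not bridges since each lies on that cycle.
But removing f-d disconnects f from d; removing b-i disconnects b from i; removing i-c disconnects i from c; removing a-c disconnects a from c — these are bridges.

a-c, b-i, c-i, d-f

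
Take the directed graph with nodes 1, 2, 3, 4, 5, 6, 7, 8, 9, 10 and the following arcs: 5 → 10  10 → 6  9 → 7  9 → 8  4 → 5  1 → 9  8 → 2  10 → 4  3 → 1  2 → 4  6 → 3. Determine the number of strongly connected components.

{1, 2, 3, 4, 5, 6, 8, 9, 10} are all mutually reachable — one SCC of size 9.
{7} is an SCC by itself.
That gives 2 strongly connected components.

2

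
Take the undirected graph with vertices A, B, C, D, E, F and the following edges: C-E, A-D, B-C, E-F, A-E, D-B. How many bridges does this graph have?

1

The edges on the cycle A-D-B-C-E-A are not bridges since each lies on that cycle.
But removing E-F disconnects E from F — this is a bridge.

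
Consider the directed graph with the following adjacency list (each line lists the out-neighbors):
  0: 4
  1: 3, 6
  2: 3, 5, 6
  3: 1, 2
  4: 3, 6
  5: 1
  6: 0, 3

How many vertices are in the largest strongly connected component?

7

{0, 1, 2, 3, 4, 5, 6} are all mutually reachable — one SCC of size 7.
The largest has 7 vertices.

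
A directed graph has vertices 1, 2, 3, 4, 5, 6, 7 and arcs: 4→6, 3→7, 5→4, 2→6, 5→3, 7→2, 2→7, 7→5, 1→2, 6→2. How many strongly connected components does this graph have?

{2, 3, 4, 5, 6, 7} are all mutually reachable — one SCC of size 6.
{1} is an SCC by itself.
That gives 2 strongly connected components.

2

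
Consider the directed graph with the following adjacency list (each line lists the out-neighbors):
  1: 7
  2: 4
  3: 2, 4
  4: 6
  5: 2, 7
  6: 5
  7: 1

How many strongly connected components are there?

{2, 4, 5, 6} are all mutually reachable — one SCC of size 4.
{1, 7} are all mutually reachable — one SCC of size 2.
{3} is an SCC by itself.
That gives 3 strongly connected components.

3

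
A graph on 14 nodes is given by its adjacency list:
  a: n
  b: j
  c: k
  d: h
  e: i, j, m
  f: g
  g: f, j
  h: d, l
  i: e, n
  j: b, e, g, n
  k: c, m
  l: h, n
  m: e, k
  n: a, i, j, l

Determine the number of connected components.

Starting from a we can reach a, b, c, d, e, f, g, h, i, j, k, l, m, n. That is one component of size 14.
Total: 1 component.

1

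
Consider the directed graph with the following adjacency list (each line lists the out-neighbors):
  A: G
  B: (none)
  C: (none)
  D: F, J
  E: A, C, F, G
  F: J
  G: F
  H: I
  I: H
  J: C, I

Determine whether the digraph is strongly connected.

There is no directed path from B to E, so the graph is not strongly connected.

No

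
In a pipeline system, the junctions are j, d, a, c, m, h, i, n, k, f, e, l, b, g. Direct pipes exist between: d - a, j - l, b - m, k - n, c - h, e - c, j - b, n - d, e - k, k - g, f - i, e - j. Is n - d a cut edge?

Removing n - d leaves no path between n and d: the component count goes from 2 to 3. So it is a bridge.

Yes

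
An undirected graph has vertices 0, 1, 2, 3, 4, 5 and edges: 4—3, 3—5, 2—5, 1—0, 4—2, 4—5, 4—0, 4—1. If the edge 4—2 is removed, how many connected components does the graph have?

1

4 and 2 are still connected via 4-5-2, so the component count stays at 1.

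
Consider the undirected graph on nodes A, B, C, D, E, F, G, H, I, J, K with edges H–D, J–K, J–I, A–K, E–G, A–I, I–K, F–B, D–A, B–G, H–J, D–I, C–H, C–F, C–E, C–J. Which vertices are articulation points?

C

Removing C increases the component count from 1 to 2, so C is a cut vertex.
By contrast removing E leaves 1 component; it is not a cut vertex. No other vertex is a cut vertex either.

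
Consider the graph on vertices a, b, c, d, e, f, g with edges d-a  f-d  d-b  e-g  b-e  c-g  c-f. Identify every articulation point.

Removing d increases the component count from 1 to 2, so d is a cut vertex.
By contrast removing b leaves 1 component; it is not a cut vertex. No other vertex is a cut vertex either.

d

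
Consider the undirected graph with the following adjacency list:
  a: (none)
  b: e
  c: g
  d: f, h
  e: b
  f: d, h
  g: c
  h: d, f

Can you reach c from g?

Yes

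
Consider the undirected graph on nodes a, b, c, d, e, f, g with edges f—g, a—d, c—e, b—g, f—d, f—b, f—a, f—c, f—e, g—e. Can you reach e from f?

Yes

From f we can reach a, b, c, d, e, f, g, which includes e.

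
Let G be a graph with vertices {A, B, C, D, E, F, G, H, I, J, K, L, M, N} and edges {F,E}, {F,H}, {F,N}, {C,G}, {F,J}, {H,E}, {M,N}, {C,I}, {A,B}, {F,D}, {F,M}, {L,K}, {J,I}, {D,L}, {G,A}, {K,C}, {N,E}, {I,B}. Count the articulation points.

1

Removing F increases the component count from 1 to 2, so F is a cut vertex.
By contrast removing E leaves 1 component; it is not a cut vertex. No other vertex is a cut vertex either.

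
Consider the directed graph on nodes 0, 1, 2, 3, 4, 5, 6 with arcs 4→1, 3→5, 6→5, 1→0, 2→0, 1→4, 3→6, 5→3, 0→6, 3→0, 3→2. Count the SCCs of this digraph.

2

{0, 2, 3, 5, 6} are all mutually reachable — one SCC of size 5.
{1, 4} are all mutually reachable — one SCC of size 2.
That gives 2 strongly connected components.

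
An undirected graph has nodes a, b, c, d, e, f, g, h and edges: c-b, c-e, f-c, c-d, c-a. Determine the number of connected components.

g is isolated — a component by itself.
h is isolated — a component by itself.
Starting from a we can reach a, b, c, d, e, f. That is one component of size 6.
Total: 3 components.

3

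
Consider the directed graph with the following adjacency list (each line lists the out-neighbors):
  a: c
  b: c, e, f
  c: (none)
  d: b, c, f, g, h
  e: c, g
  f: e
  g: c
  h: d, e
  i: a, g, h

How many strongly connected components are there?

8

{d, h} are all mutually reachable — one SCC of size 2.
{c} is an SCC by itself.
{g} is an SCC by itself.
{i} is an SCC by itself.
{f} is an SCC by itself.
(and 3 more singleton SCCs)
That gives 8 strongly connected components.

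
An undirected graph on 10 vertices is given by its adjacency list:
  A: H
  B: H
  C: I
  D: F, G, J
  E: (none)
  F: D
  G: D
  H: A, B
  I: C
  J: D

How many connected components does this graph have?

E is isolated — a component by itself.
Starting from C we can reach C, I. That is one component of size 2.
Starting from A we can reach A, B, H. That is one component of size 3.
Starting from D we can reach D, F, G, J. That is one component of size 4.
Total: 4 components.

4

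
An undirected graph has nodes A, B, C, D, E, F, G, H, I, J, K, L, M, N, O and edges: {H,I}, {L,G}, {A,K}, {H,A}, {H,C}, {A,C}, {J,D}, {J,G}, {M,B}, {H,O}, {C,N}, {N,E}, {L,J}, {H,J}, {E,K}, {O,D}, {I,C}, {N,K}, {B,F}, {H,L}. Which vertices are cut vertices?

Removing B increases the component count from 2 to 3, so B is a cut vertex.
Removing H increases the component count from 2 to 3, so H is a cut vertex.
By contrast removing I leaves 2 components; it is not a cut vertex. No other vertex is a cut vertex either.

B, H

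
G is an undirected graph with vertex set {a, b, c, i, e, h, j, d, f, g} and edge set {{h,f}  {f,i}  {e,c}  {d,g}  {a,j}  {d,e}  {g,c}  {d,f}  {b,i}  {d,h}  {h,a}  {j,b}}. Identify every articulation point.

Removing d increases the component count from 1 to 2, so d is a cut vertex.
By contrast removing h leaves 1 component; it is not a cut vertex. No other vertex is a cut vertex either.

d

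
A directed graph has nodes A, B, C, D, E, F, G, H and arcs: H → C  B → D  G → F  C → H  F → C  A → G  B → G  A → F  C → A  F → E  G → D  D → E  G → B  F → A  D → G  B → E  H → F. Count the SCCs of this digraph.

{A, B, C, D, F, G, H} are all mutually reachable — one SCC of size 7.
{E} is an SCC by itself.
That gives 2 strongly connected components.

2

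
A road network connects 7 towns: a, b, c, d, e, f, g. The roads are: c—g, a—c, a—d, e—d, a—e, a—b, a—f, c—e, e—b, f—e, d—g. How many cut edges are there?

The edges on the cycle a-c-g-d-a are not bridges since each lies on that cycle.
Every edge lies on some cycle, so there are no bridges.

0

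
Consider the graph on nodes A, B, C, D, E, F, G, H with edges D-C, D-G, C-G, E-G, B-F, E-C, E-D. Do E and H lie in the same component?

No

The component containing E is {C, D, E, G}, and H is not in it.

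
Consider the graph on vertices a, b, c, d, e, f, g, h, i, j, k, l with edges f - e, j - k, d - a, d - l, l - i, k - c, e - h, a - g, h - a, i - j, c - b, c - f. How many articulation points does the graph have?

Removing a increases the component count from 1 to 2, so a is a cut vertex.
Removing c increases the component count from 1 to 2, so c is a cut vertex.
By contrast removing f leaves 1 component; it is not a cut vertex. No other vertex is a cut vertex either.

2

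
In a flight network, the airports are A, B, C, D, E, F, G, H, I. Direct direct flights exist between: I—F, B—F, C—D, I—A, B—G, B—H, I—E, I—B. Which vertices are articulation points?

B, I

Removing B increases the component count from 2 to 4, so B is a cut vertex.
Removing I increases the component count from 2 to 4, so I is a cut vertex.
By contrast removing A leaves 2 components; it is not a cut vertex. No other vertex is a cut vertex either.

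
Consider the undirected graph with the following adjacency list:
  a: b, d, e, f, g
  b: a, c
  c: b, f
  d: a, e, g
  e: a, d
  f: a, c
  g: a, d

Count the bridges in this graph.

0

The edges on the cycle a-f-c-b-a are not bridges since each lies on that cycle.
Every edge lies on some cycle, so there are no bridges.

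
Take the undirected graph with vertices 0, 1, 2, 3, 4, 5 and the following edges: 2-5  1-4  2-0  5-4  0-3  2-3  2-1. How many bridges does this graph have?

The edges on the cycle 2-0-3-2 are not bridges since each lies on that cycle.
Every edge lies on some cycle, so there are no bridges.

0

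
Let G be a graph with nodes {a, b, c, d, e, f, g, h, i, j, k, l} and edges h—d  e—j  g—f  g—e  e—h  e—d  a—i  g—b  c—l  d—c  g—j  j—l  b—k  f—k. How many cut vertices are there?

Removing g increases the component count from 2 to 3, so g is a cut vertex.
By contrast removing j leaves 2 components; it is not a cut vertex. No other vertex is a cut vertex either.

1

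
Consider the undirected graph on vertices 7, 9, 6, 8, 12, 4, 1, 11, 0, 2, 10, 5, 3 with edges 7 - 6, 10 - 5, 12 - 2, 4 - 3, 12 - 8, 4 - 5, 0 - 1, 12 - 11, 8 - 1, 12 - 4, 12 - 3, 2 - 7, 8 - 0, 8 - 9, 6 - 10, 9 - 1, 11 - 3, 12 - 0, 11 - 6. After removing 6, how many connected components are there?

With 6 gone, the remaining components are: {0, 1, 2, 3, 4, 5, 7, 8, 9, 10, 11, 12}.
That is 1 component.

1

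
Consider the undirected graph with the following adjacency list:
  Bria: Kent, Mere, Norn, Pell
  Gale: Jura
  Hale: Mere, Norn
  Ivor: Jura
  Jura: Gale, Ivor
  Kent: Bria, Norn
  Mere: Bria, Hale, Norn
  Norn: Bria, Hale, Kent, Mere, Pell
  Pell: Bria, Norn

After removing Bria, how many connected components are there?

2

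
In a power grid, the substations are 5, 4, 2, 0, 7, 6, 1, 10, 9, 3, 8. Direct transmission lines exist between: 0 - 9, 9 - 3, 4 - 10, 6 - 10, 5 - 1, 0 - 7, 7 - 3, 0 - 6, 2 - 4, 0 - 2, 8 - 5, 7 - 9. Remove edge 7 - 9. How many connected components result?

2

7 and 9 are still connected via 7-0-9, so the component count stays at 2.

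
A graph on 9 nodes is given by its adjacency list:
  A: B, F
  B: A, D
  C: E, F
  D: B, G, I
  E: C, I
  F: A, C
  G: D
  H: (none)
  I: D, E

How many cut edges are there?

The edges on the cycle C-F-A-B-D-I-E-C are not bridges since each lies on that cycle.
But removing D-G disconnects D from G — this is a bridge.

1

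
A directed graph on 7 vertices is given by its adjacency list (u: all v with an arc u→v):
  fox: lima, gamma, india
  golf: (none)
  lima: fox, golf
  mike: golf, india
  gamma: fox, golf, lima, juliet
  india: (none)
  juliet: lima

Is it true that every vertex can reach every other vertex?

No

There is no directed path from lima to mike, so the graph is not strongly connected.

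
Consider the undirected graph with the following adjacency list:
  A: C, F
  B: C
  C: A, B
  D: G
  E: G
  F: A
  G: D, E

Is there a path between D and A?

The component containing D is {D, E, G}, and A is not in it.

No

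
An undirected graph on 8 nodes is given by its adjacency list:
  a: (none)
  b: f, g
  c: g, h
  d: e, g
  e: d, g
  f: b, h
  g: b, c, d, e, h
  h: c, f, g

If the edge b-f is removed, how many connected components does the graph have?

2

b and f are still connected via b-g-h-f, so the component count stays at 2.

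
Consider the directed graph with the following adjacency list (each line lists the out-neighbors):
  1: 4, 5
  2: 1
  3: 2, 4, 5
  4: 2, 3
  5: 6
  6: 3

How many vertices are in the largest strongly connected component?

{1, 2, 3, 4, 5, 6} are all mutually reachable — one SCC of size 6.
The largest has 6 vertices.

6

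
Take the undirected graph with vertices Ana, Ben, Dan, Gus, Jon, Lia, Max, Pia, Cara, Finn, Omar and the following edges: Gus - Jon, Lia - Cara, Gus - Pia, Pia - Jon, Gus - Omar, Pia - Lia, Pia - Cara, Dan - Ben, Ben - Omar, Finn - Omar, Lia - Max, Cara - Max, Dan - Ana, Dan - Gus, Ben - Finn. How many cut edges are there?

The edges on the cycle Lia-Cara-Max-Lia are not bridges since each lies on that cycle.
But removing Ana - Dan disconnects Ana from Dan — this is a bridge.

1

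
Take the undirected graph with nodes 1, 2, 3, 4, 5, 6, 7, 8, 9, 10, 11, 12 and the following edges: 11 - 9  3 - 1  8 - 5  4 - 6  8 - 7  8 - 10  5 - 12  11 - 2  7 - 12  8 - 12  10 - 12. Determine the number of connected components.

4

Starting from 1 we can reach 1, 3. That is one component of size 2.
Starting from 4 we can reach 4, 6. That is one component of size 2.
Starting from 2 we can reach 2, 9, 11. That is one component of size 3.
Starting from 5 we can reach 5, 7, 8, 10, 12. That is one component of size 5.
Total: 4 components.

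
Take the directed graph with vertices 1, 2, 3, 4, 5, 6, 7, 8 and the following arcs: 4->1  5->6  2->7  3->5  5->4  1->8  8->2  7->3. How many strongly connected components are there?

{1, 2, 3, 4, 5, 7, 8} are all mutually reachable — one SCC of size 7.
{6} is an SCC by itself.
That gives 2 strongly connected components.

2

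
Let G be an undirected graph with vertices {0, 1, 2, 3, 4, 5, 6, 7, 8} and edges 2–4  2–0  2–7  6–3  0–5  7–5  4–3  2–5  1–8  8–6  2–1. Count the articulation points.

Removing 2 increases the component count from 1 to 2, so 2 is a cut vertex.
By contrast removing 4 leaves 1 component; it is not a cut vertex. No other vertex is a cut vertex either.

1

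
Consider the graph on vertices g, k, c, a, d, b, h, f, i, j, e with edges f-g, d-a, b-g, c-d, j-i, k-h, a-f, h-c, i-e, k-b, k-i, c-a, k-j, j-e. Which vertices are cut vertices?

k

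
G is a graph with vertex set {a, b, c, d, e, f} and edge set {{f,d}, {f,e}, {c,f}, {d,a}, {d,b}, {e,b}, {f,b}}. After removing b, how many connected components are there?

With b gone, the remaining components are: {a, c, d, e, f}.
That is 1 component.

1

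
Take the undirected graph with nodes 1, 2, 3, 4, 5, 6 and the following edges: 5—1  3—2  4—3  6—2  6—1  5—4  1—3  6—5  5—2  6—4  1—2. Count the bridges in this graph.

The edges on the cycle 5-4-3-1-5 are not bridges since each lies on that cycle.
Every edge lies on some cycle, so there are no bridges.

0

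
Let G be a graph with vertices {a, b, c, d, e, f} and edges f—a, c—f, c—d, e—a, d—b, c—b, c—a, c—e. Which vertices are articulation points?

Removing c increases the component count from 1 to 2, so c is a cut vertex.
By contrast removing f leaves 1 component; it is not a cut vertex. No other vertex is a cut vertex either.

c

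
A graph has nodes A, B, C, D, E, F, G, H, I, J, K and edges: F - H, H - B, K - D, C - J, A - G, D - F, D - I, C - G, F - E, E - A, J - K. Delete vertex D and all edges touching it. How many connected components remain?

With D gone, the remaining components are: {I}; {A, B, C, E, F, G, H, J, K}.
That is 2 components.

2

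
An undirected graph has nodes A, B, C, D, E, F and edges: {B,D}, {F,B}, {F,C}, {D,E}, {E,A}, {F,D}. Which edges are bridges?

A-E, C-F, D-E

The edges on the cycle F-B-D-F are not bridges since each lies on that cycle.
But removing E—A disconnects E from A; removing D—E disconnects D from E; removing F—C disconnects F from C — these are bridges.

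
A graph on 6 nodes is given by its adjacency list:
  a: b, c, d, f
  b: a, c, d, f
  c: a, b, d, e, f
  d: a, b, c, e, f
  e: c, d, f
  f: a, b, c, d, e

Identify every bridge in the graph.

none

The edges on the cycle a-f-b-a are not bridges since each lies on that cycle.
Every edge lies on some cycle, so there are no bridges.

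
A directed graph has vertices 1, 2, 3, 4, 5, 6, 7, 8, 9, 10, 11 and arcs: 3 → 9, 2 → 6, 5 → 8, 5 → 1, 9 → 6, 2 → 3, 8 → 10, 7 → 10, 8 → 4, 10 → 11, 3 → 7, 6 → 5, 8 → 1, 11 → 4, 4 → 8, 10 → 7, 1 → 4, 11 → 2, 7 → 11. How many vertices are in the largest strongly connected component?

{1, 2, 3, 4, 5, 6, 7, 8, 9, 10, 11} are all mutually reachable — one SCC of size 11.
The largest has 11 vertices.

11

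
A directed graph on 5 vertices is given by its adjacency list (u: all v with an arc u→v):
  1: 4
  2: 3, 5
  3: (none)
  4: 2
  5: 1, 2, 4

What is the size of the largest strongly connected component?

{1, 2, 4, 5} are all mutually reachable — one SCC of size 4.
{3} is an SCC by itself.
The largest has 4 vertices.

4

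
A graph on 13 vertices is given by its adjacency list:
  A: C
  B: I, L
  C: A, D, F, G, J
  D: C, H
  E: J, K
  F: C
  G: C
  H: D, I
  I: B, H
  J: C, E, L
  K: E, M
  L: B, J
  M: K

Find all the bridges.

A-C, C-F, C-G, E-J, E-K, K-M

The edges on the cycle C-J-L-B-I-H-D-C are not bridges since each lies on that cycle.
But removing K-M disconnects K from M; removing J-E disconnects J from E; removing C-G disconnects C from G; removing C-F disconnects C from F — these are bridges.
In total 6 edges are bridges.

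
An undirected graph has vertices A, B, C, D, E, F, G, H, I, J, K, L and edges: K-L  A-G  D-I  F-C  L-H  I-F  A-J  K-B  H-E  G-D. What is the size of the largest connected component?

Starting from B we can reach B, E, H, K, L. That is one component of size 5.
Starting from A we can reach A, C, D, F, G, I, J. That is one component of size 7.
The largest has 7 vertices.

7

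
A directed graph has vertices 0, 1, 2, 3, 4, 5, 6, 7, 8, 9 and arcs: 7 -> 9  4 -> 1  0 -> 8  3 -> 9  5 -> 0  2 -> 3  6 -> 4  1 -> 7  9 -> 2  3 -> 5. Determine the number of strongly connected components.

8

{2, 3, 9} are all mutually reachable — one SCC of size 3.
{6} is an SCC by itself.
{1} is an SCC by itself.
{7} is an SCC by itself.
{5} is an SCC by itself.
(and 3 more singleton SCCs)
That gives 8 strongly connected components.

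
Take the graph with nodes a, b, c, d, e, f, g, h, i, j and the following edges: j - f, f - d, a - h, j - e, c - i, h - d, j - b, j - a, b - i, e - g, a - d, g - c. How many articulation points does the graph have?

1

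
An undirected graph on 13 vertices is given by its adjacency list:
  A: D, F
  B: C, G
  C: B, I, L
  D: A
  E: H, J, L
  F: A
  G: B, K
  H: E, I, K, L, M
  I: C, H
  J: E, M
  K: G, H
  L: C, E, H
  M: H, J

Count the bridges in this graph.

2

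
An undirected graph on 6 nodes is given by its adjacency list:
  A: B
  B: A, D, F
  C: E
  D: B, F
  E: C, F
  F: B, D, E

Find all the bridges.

The edges on the cycle D-F-B-D are not bridges since each lies on that cycle.
But removing E-C disconnects E from C; removing F-E disconnects F from E; removing B-A disconnects B from A — these are bridges.

A-B, C-E, E-F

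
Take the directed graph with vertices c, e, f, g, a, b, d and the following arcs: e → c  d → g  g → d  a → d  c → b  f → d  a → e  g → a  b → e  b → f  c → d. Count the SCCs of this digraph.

{a, b, c, d, e, f, g} are all mutually reachable — one SCC of size 7.
That gives 1 strongly connected component.

1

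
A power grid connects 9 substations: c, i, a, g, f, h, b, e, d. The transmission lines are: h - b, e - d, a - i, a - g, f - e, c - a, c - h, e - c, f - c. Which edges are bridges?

a-c, a-g, a-i, b-h, c-h, d-e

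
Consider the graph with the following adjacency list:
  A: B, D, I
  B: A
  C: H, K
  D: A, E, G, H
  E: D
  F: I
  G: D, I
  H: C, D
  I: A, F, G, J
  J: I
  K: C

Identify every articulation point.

A, C, D, H, I

Removing A increases the component count from 1 to 2, so A is a cut vertex.
Removing C increases the component count from 1 to 2, so C is a cut vertex.
Removing D increases the component count from 1 to 3, so D is a cut vertex.
Likewise H, I are cut vertices.
By contrast removing E leaves 1 component; it is not a cut vertex. No other vertex is a cut vertex either.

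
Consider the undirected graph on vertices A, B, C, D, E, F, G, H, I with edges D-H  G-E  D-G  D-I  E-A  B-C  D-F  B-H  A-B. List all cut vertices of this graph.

B, D

Removing B increases the component count from 1 to 2, so B is a cut vertex.
Removing D increases the component count from 1 to 3, so D is a cut vertex.
By contrast removing E leaves 1 component; it is not a cut vertex. No other vertex is a cut vertex either.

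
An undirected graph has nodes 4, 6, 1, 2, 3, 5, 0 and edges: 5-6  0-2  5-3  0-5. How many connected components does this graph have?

3

4 is isolated — a component by itself.
1 is isolated — a component by itself.
Starting from 0 we can reach 0, 2, 3, 5, 6. That is one component of size 5.
Total: 3 components.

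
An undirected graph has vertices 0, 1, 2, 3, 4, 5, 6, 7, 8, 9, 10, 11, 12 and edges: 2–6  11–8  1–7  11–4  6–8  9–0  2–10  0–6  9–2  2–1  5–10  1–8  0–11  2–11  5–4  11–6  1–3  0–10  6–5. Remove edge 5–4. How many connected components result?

2

5 and 4 are still connected via 5-6-11-4, so the component count stays at 2.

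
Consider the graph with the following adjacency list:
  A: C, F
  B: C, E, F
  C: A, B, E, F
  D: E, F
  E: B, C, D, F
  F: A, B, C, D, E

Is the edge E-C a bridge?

After removing E-C, the path E-F-C still connects them, so the edge is not a bridge.

No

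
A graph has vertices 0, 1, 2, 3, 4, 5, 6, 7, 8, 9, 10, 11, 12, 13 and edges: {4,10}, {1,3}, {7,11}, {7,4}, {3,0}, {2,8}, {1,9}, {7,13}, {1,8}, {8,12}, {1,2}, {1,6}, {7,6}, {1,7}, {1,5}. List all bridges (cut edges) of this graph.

The edges on the cycle 1-7-6-1 are not bridges since each lies on that cycle.
But removing 7 - 11 disconnects 7 from 11; removing 3 - 1 disconnects 3 from 1; removing 9 - 1 disconnects 9 from 1; removing 3 - 0 disconnects 3 from 0 — these are bridges.
In total 9 edges are bridges.

0-3, 1-3, 1-5, 1-9, 10-4, 11-7, 12-8, 13-7, 4-7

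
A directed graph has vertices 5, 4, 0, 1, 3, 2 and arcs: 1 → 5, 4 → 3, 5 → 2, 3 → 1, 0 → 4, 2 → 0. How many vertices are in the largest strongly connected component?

{0, 1, 2, 3, 4, 5} are all mutually reachable — one SCC of size 6.
The largest has 6 vertices.

6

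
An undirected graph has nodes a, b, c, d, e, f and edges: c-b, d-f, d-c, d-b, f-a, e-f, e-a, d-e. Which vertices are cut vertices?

d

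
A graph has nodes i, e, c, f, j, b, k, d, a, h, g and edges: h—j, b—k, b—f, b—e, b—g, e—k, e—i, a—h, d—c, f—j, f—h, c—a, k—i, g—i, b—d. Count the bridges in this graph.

0

The edges on the cycle b-d-c-a-h-j-f-b are not bridges since each lies on that cycle.
Every edge lies on some cycle, so there are no bridges.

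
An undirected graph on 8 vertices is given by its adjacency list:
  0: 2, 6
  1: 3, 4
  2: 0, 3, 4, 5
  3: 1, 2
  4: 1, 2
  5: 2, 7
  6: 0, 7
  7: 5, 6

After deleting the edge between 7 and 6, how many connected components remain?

1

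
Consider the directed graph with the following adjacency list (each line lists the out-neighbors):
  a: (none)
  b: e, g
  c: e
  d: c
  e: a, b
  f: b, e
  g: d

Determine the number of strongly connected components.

3

{b, c, d, e, g} are all mutually reachable — one SCC of size 5.
{a} is an SCC by itself.
{f} is an SCC by itself.
That gives 3 strongly connected components.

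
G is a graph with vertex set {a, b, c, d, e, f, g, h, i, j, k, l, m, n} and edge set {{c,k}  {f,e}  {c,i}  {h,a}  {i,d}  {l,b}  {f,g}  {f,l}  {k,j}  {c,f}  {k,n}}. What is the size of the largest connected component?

11

m is isolated — a component by itself.
Starting from a we can reach a, h. That is one component of size 2.
Starting from b we can reach b, c, d, e, f, g, i, j, k, l, n. That is one component of size 11.
The largest has 11 vertices.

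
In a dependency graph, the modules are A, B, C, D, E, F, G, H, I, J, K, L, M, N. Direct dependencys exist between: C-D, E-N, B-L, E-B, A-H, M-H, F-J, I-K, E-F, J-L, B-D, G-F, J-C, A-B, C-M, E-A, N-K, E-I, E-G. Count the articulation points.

1

Removing E increases the component count from 1 to 2, so E is a cut vertex.
By contrast removing L leaves 1 component; it is not a cut vertex. No other vertex is a cut vertex either.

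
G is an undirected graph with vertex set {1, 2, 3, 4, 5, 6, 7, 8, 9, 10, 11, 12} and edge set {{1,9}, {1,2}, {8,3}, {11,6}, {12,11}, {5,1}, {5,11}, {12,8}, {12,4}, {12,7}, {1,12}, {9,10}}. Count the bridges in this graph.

The edges on the cycle 5-1-12-11-5 are not bridges since each lies on that cycle.
But removing 1 - 9 disconnects 1 from 9; removing 11 - 6 disconnects 11 from 6; removing 12 - 4 disconnects 12 from 4; removing 12 - 8 disconnects 12 from 8 — these are bridges.
In total 8 edges are bridges.

8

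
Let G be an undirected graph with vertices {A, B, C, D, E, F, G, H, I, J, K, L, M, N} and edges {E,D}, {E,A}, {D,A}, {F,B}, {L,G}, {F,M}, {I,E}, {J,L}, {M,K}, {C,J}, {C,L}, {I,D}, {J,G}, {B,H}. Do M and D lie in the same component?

No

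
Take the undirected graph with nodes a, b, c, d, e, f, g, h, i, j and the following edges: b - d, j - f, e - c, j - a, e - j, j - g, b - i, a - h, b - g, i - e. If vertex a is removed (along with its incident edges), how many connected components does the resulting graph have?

2

With a gone, the remaining components are: {h}; {b, c, d, e, f, g, i, j}.
That is 2 components.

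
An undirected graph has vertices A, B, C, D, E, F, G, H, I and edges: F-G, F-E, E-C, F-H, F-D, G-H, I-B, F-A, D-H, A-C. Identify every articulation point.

F

Removing F increases the component count from 2 to 3, so F is a cut vertex.
By contrast removing A leaves 2 components; it is not a cut vertex. No other vertex is a cut vertex either.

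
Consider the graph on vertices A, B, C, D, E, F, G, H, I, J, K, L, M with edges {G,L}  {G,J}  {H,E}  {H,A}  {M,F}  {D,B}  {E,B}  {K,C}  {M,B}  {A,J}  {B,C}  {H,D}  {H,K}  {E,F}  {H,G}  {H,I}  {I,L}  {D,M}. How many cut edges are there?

0

The edges on the cycle H-I-L-G-H are not bridges since each lies on that cycle.
Every edge lies on some cycle, so there are no bridges.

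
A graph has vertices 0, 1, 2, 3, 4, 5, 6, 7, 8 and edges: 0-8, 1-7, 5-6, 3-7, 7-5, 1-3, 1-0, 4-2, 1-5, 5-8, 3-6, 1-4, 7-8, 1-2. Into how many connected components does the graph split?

Starting from 0 we can reach 0, 1, 2, 3, 4, 5, 6, 7, 8. That is one component of size 9.
Total: 1 component.

1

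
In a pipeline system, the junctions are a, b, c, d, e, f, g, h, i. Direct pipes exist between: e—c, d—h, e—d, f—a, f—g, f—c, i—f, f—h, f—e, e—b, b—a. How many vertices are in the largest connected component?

9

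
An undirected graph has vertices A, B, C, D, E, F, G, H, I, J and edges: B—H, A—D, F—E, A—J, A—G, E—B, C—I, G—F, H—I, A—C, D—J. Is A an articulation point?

Deleting A raises the number of components from 1 to 2, so A is a cut vertex.

Yes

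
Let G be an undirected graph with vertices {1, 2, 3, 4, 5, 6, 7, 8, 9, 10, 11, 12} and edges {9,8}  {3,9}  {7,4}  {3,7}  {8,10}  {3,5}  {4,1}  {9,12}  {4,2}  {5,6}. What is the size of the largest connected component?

11

11 is isolated — a component by itself.
Starting from 1 we can reach 1, 2, 3, 4, 5, 6, 7, 8, 9, 10, 12. That is one component of size 11.
The largest has 11 vertices.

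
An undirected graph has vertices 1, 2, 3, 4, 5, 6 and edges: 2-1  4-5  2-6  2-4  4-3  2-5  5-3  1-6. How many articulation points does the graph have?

1

Removing 2 increases the component count from 1 to 2, so 2 is a cut vertex.
By contrast removing 1 leaves 1 component; it is not a cut vertex. No other vertex is a cut vertex either.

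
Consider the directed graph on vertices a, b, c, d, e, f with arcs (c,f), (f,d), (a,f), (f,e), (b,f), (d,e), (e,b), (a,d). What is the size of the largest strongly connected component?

{b, d, e, f} are all mutually reachable — one SCC of size 4.
{a} is an SCC by itself.
{c} is an SCC by itself.
The largest has 4 vertices.

4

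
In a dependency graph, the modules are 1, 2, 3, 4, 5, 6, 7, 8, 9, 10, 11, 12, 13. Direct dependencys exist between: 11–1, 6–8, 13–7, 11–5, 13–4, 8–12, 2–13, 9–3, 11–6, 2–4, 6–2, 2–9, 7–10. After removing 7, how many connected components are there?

2

With 7 gone, the remaining components are: {10}; {1, 2, 3, 4, 5, 6, 8, 9, 11, 12, 13}.
That is 2 components.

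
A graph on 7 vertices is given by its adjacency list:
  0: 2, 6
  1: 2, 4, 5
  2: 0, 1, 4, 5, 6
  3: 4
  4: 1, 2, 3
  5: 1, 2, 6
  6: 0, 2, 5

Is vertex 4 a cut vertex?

Deleting 4 raises the number of components from 1 to 2, so 4 is a cut vertex.

Yes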